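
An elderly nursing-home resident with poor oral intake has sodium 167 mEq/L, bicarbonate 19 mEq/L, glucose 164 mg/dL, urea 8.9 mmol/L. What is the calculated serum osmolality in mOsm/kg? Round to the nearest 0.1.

352.0 mOsm/kg

Calculated osmolality = 2·Na + glucose/18 + urea
= 2·167 + 164/18 + 8.9
= 334 + 9.11 + 8.90
= 352.01 mOsm/kg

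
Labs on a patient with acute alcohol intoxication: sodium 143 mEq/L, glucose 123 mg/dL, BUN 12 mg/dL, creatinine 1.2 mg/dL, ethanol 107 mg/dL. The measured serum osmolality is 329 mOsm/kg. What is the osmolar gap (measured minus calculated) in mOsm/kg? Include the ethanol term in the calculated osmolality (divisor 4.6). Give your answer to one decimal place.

8.6 mOsm/kg

Calculated osmolality = 2·Na + glucose/18 + BUN/2.8 + ethanol/4.6
= 2·143 + 123/18 + 12/2.8 + 107/4.6
= 286 + 6.83 + 4.29 + 23.26
= 320.38 mOsm/kg ≈ 320.4 mOsm/kg
Osmolar gap = measured − calculated = 329 − 320.4 = 8.6 mOsm/kg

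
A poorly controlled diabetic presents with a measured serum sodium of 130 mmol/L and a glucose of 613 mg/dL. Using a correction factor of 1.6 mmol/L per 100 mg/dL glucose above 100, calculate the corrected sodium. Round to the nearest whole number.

138 mmol/L

Corrected Na = measured Na + 1.6 · (glucose − 100)/100
= 130 + 1.6 · (613 − 100)/100
= 130 + 8.2
= 138.2 mmol/L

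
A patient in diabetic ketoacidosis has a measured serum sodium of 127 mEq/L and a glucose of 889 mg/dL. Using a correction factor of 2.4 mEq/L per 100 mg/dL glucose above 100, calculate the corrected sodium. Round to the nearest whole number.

146 mEq/L

Corrected Na = measured Na + 2.4 · (glucose − 100)/100
= 127 + 2.4 · (889 − 100)/100
= 127 + 18.9
= 145.9 mEq/L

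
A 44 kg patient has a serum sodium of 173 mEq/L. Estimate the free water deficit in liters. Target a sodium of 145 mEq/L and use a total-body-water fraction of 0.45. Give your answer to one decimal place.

3.8 L

TBW = 0.45 · 44 = 19.8 L
Free water deficit = TBW · (Na/145 − 1)
= 19.8 · (173/145 − 1)
= 19.8 · 0.1931
= 3.82 L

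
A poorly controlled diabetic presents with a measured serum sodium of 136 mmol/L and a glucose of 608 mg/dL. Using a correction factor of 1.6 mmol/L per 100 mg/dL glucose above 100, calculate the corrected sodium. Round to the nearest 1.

144 mmol/L

Corrected Na = measured Na + 1.6 · (glucose − 100)/100
= 136 + 1.6 · (608 − 100)/100
= 136 + 8.1
= 144.1 mmol/L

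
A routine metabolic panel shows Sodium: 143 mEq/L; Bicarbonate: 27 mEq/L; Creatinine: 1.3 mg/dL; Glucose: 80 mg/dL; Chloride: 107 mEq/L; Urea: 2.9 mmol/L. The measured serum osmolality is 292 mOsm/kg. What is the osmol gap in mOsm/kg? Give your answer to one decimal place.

Calculated osmolality = 2·Na + glucose/18 + urea
= 2·143 + 80/18 + 2.9
= 286 + 4.44 + 2.90
= 293.34 mOsm/kg ≈ 293.3 mOsm/kg
Osmolar gap = measured − calculated = 292 − 293.3 = -1.3 mOsm/kg

-1.3 mOsm/kg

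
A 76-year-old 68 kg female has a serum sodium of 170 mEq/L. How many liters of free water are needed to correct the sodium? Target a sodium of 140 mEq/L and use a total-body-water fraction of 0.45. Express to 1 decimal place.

TBW = 0.45 · 68 = 30.6 L
Free water deficit = TBW · (Na/140 − 1)
= 30.6 · (170/140 − 1)
= 30.6 · 0.2143
= 6.56 L

6.6 L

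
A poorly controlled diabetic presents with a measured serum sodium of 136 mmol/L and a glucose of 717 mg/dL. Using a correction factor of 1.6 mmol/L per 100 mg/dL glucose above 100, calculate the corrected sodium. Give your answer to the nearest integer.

Corrected Na = measured Na + 1.6 · (glucose − 100)/100
= 136 + 1.6 · (717 − 100)/100
= 136 + 9.9
= 145.9 mmol/L

146 mmol/L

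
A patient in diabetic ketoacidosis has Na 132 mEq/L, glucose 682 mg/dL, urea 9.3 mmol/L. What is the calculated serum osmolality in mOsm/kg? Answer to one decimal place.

Calculated osmolality = 2·Na + glucose/18 + urea
= 2·132 + 682/18 + 9.3
= 264 + 37.89 + 9.30
= 311.19 mOsm/kg

311.2 mOsm/kg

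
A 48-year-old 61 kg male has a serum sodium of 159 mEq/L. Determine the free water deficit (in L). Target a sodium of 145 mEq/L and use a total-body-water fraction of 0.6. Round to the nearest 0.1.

3.5 L

TBW = 0.6 · 61 = 36.6 L
Free water deficit = TBW · (Na/145 − 1)
= 36.6 · (159/145 − 1)
= 36.6 · 0.0966
= 3.54 L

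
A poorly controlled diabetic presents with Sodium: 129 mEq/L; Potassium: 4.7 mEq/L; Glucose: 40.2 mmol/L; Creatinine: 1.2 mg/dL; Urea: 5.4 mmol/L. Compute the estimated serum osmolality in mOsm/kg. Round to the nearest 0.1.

Calculated osmolality = 2·Na + glucose + urea
= 2·129 + 40.2 + 5.4
= 258 + 40.20 + 5.40
= 303.6 mOsm/kg

303.6 mOsm/kg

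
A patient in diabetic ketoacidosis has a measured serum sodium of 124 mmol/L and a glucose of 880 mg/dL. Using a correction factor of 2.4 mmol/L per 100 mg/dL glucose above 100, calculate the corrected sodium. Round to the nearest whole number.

Corrected Na = measured Na + 2.4 · (glucose − 100)/100
= 124 + 2.4 · (880 − 100)/100
= 124 + 18.7
= 142.7 mmol/L

143 mmol/L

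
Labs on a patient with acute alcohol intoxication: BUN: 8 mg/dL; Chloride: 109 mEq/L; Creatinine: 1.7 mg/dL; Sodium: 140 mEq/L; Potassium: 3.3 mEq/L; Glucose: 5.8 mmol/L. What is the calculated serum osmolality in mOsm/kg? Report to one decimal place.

288.7 mOsm/kg

Calculated osmolality = 2·Na + glucose + BUN/2.8
= 2·140 + 5.8 + 8/2.8
= 280 + 5.80 + 2.86
= 288.66 mOsm/kg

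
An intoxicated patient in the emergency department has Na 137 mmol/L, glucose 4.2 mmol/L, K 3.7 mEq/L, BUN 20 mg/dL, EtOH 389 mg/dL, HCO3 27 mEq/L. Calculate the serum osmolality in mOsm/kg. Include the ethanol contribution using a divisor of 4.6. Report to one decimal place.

369.9 mOsm/kg

Calculated osmolality = 2·Na + glucose + BUN/2.8 + ethanol/4.6
= 2·137 + 4.2 + 20/2.8 + 389/4.6
= 274 + 4.20 + 7.14 + 84.57
= 369.91 mOsm/kg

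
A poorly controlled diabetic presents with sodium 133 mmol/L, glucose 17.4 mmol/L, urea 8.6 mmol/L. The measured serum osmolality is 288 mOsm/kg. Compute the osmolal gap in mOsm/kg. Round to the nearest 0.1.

Calculated osmolality = 2·Na + glucose + urea
= 2·133 + 17.4 + 8.6
= 266 + 17.40 + 8.60
= 292 mOsm/kg ≈ 292.0 mOsm/kg
Osmolar gap = measured − calculated = 288 − 292.0 = -4.0 mOsm/kg

-4.0 mOsm/kg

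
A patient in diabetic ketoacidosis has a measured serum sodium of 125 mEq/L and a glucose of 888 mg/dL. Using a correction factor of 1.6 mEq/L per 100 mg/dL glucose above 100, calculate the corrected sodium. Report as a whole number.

138 mEq/L

Corrected Na = measured Na + 1.6 · (glucose − 100)/100
= 125 + 1.6 · (888 − 100)/100
= 125 + 12.6
= 137.6 mEq/L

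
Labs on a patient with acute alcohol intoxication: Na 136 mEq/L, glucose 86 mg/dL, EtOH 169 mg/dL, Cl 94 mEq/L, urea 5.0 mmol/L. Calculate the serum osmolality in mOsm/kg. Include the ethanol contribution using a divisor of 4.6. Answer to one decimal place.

318.5 mOsm/kg

Calculated osmolality = 2·Na + glucose/18 + urea + ethanol/4.6
= 2·136 + 86/18 + 5 + 169/4.6
= 272 + 4.78 + 5 + 36.74
= 318.52 mOsm/kg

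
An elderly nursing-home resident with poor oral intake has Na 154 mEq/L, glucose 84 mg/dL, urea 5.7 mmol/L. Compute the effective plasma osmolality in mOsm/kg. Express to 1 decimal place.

Effective osmolality excludes urea (freely permeant across cell membranes):
2·Na + glucose/18
= 2·154 + 84/18
= 308 + 4.67
= 312.67 mOsm/kg

312.7 mOsm/kg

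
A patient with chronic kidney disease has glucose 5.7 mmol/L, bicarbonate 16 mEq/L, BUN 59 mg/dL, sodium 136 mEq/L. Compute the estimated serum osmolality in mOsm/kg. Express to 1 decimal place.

298.8 mOsm/kg

Calculated osmolality = 2·Na + glucose + BUN/2.8
= 2·136 + 5.7 + 59/2.8
= 272 + 5.70 + 21.07
= 298.77 mOsm/kg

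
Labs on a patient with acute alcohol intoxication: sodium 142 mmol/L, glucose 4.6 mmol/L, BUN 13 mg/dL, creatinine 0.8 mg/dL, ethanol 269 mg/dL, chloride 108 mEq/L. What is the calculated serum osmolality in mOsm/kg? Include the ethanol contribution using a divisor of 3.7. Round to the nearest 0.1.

365.9 mOsm/kg

Calculated osmolality = 2·Na + glucose + BUN/2.8 + ethanol/3.7
= 2·142 + 4.6 + 13/2.8 + 269/3.7
= 284 + 4.60 + 4.64 + 72.70
= 365.94 mOsm/kg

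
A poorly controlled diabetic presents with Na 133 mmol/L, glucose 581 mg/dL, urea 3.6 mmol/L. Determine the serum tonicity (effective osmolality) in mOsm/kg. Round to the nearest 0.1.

Effective osmolality excludes urea (freely permeant across cell membranes):
2·Na + glucose/18
= 2·133 + 581/18
= 266 + 32.28
= 298.28 mOsm/kg

298.3 mOsm/kg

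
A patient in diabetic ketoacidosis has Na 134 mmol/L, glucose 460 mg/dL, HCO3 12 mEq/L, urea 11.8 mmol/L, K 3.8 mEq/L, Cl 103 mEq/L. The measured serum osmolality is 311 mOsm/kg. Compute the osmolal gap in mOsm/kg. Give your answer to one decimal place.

5.6 mOsm/kg

Calculated osmolality = 2·Na + glucose/18 + urea
= 2·134 + 460/18 + 11.8
= 268 + 25.56 + 11.80
= 305.36 mOsm/kg ≈ 305.4 mOsm/kg
Osmolar gap = measured − calculated = 311 − 305.4 = 5.6 mOsm/kg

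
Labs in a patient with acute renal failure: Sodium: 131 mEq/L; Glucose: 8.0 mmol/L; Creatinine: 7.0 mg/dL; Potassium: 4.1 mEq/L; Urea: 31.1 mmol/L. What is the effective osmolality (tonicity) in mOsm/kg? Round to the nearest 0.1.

Effective osmolality excludes urea (freely permeant across cell membranes):
2·Na + glucose
= 2·131 + 8
= 262 + 8
= 270 mOsm/kg

270.0 mOsm/kg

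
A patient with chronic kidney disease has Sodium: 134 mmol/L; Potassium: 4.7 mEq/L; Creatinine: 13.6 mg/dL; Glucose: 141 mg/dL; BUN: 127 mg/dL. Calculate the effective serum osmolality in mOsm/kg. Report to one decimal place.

Effective osmolality excludes urea (freely permeant across cell membranes):
2·Na + glucose/18
= 2·134 + 141/18
= 268 + 7.83
= 275.83 mOsm/kg

275.8 mOsm/kg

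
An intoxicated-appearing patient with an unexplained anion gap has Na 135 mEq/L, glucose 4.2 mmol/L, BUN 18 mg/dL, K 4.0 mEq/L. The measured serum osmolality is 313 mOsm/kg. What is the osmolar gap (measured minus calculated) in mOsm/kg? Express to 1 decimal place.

32.4 mOsm/kg

Calculated osmolality = 2·Na + glucose + BUN/2.8
= 2·135 + 4.2 + 18/2.8
= 270 + 4.20 + 6.43
= 280.63 mOsm/kg ≈ 280.6 mOsm/kg
Osmolar gap = measured − calculated = 313 − 280.6 = 32.4 mOsm/kg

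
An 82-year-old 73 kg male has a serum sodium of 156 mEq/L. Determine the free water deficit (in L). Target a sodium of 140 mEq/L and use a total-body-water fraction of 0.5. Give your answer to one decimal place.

4.2 L

TBW = 0.5 · 73 = 36.5 L
Free water deficit = TBW · (Na/140 − 1)
= 36.5 · (156/140 − 1)
= 36.5 · 0.1143
= 4.17 L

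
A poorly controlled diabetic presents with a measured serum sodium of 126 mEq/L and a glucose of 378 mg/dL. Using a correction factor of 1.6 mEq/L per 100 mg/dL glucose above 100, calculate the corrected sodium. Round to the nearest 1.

Corrected Na = measured Na + 1.6 · (glucose − 100)/100
= 126 + 1.6 · (378 − 100)/100
= 126 + 4.4
= 130.4 mEq/L

130 mEq/L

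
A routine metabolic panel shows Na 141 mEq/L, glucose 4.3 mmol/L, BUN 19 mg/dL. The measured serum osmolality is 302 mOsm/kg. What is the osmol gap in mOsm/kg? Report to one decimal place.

8.9 mOsm/kg

Calculated osmolality = 2·Na + glucose + BUN/2.8
= 2·141 + 4.3 + 19/2.8
= 282 + 4.30 + 6.79
= 293.09 mOsm/kg ≈ 293.1 mOsm/kg
Osmolar gap = measured − calculated = 302 − 293.1 = 8.9 mOsm/kg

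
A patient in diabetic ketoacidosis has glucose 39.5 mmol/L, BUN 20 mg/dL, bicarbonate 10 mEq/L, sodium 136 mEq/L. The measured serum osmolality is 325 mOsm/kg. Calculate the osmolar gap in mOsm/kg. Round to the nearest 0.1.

6.4 mOsm/kg

Calculated osmolality = 2·Na + glucose + BUN/2.8
= 2·136 + 39.5 + 20/2.8
= 272 + 39.50 + 7.14
= 318.64 mOsm/kg ≈ 318.6 mOsm/kg
Osmolar gap = measured − calculated = 325 − 318.6 = 6.4 mOsm/kg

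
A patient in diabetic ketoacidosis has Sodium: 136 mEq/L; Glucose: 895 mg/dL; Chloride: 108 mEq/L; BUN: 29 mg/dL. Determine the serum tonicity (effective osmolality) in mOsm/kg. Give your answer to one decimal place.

Effective osmolality excludes urea (freely permeant across cell membranes):
2·Na + glucose/18
= 2·136 + 895/18
= 272 + 49.72
= 321.72 mOsm/kg

321.7 mOsm/kg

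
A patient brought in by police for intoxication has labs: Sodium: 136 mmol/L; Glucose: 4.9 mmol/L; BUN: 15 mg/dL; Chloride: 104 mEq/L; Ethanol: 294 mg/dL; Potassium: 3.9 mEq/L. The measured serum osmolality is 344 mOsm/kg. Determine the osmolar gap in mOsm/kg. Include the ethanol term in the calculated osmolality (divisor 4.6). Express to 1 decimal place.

-2.2 mOsm/kg

Calculated osmolality = 2·Na + glucose + BUN/2.8 + ethanol/4.6
= 2·136 + 4.9 + 15/2.8 + 294/4.6
= 272 + 4.90 + 5.36 + 63.91
= 346.17 mOsm/kg ≈ 346.2 mOsm/kg
Osmolar gap = measured − calculated = 344 − 346.2 = -2.2 mOsm/kg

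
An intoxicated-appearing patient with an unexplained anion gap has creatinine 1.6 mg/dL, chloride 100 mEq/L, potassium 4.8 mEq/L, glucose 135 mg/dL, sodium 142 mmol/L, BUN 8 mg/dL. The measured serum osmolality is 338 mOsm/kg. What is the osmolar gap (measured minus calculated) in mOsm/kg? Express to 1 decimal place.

Calculated osmolality = 2·Na + glucose/18 + BUN/2.8
= 2·142 + 135/18 + 8/2.8
= 284 + 7.50 + 2.86
= 294.36 mOsm/kg ≈ 294.4 mOsm/kg
Osmolar gap = measured − calculated = 338 − 294.4 = 43.6 mOsm/kg

43.6 mOsm/kg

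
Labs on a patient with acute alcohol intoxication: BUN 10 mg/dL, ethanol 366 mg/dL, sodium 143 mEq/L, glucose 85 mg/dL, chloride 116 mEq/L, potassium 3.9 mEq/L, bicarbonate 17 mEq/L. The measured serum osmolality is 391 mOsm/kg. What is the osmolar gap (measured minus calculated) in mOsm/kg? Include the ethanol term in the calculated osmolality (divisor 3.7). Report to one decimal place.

-2.2 mOsm/kg

Calculated osmolality = 2·Na + glucose/18 + BUN/2.8 + ethanol/3.7
= 2·143 + 85/18 + 10/2.8 + 366/3.7
= 286 + 4.72 + 3.57 + 98.92
= 393.21 mOsm/kg ≈ 393.2 mOsm/kg
Osmolar gap = measured − calculated = 391 − 393.2 = -2.2 mOsm/kg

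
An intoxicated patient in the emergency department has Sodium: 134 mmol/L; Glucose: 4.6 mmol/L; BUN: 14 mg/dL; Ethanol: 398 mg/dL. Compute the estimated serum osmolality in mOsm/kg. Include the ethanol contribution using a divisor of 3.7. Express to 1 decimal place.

Calculated osmolality = 2·Na + glucose + BUN/2.8 + ethanol/3.7
= 2·134 + 4.6 + 14/2.8 + 398/3.7
= 268 + 4.60 + 5 + 107.57
= 385.17 mOsm/kg

385.2 mOsm/kg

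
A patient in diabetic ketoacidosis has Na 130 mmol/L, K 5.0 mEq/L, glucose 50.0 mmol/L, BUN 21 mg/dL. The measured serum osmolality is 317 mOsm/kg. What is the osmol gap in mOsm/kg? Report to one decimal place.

Calculated osmolality = 2·Na + glucose + BUN/2.8
= 2·130 + 50 + 21/2.8
= 260 + 50 + 7.50
= 317.5 mOsm/kg ≈ 317.5 mOsm/kg
Osmolar gap = measured − calculated = 317 − 317.5 = -0.5 mOsm/kg

-0.5 mOsm/kg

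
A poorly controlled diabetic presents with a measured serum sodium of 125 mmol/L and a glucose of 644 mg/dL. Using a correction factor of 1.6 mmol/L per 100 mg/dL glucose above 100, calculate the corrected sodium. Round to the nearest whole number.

Corrected Na = measured Na + 1.6 · (glucose − 100)/100
= 125 + 1.6 · (644 − 100)/100
= 125 + 8.7
= 133.7 mmol/L

134 mmol/L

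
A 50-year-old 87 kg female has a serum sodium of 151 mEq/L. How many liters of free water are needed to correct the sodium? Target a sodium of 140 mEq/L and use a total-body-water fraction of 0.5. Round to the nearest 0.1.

3.4 L

TBW = 0.5 · 87 = 43.5 L
Free water deficit = TBW · (Na/140 − 1)
= 43.5 · (151/140 − 1)
= 43.5 · 0.0786
= 3.42 L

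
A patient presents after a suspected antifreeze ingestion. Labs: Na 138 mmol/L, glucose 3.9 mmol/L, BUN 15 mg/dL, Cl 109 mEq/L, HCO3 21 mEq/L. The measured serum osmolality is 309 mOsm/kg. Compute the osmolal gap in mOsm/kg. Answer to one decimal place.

Calculated osmolality = 2·Na + glucose + BUN/2.8
= 2·138 + 3.9 + 15/2.8
= 276 + 3.90 + 5.36
= 285.26 mOsm/kg ≈ 285.3 mOsm/kg
Osmolar gap = measured − calculated = 309 − 285.3 = 23.7 mOsm/kg

23.7 mOsm/kg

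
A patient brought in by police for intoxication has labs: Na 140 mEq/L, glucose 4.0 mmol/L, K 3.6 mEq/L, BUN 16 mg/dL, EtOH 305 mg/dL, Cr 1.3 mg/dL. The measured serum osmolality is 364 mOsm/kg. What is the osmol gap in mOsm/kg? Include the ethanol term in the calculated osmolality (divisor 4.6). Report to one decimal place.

8.0 mOsm/kg

Calculated osmolality = 2·Na + glucose + BUN/2.8 + ethanol/4.6
= 2·140 + 4 + 16/2.8 + 305/4.6
= 280 + 4 + 5.71 + 66.30
= 356.01 mOsm/kg ≈ 356.0 mOsm/kg
Osmolar gap = measured − calculated = 364 − 356.0 = 8.0 mOsm/kg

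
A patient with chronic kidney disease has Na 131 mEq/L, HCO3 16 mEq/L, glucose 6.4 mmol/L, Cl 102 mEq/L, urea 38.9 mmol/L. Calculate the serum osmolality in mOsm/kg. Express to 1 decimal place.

307.3 mOsm/kg

Calculated osmolality = 2·Na + glucose + urea
= 2·131 + 6.4 + 38.9
= 262 + 6.40 + 38.90
= 307.3 mOsm/kg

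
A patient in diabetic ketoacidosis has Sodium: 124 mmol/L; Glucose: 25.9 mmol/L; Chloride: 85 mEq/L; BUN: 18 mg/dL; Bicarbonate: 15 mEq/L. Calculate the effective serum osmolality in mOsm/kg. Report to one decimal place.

273.9 mOsm/kg

Effective osmolality excludes urea (freely permeant across cell membranes):
2·Na + glucose
= 2·124 + 25.9
= 248 + 25.9
= 273.9 mOsm/kg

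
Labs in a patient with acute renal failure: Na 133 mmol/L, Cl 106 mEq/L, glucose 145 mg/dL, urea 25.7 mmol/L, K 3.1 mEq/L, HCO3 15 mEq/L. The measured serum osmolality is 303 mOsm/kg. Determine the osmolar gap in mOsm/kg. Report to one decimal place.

Calculated osmolality = 2·Na + glucose/18 + urea
= 2·133 + 145/18 + 25.7
= 266 + 8.06 + 25.70
= 299.76 mOsm/kg ≈ 299.8 mOsm/kg
Osmolar gap = measured − calculated = 303 − 299.8 = 3.2 mOsm/kg

3.2 mOsm/kg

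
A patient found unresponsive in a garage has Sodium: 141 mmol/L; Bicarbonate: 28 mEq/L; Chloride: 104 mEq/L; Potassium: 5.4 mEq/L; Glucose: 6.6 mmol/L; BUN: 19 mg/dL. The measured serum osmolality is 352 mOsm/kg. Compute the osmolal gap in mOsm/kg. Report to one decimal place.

56.6 mOsm/kg

Calculated osmolality = 2·Na + glucose + BUN/2.8
= 2·141 + 6.6 + 19/2.8
= 282 + 6.60 + 6.79
= 295.39 mOsm/kg ≈ 295.4 mOsm/kg
Osmolar gap = measured − calculated = 352 − 295.4 = 56.6 mOsm/kg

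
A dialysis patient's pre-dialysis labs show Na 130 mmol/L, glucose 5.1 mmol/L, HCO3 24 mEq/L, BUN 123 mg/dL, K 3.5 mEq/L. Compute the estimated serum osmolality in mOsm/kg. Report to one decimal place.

Calculated osmolality = 2·Na + glucose + BUN/2.8
= 2·130 + 5.1 + 123/2.8
= 260 + 5.10 + 43.93
= 309.03 mOsm/kg

309.0 mOsm/kg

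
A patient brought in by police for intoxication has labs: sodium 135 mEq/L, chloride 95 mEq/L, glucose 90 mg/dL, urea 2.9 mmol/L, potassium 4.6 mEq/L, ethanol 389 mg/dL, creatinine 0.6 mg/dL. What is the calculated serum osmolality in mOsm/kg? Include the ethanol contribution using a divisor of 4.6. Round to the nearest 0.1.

Calculated osmolality = 2·Na + glucose/18 + urea + ethanol/4.6
= 2·135 + 90/18 + 2.9 + 389/4.6
= 270 + 5 + 2.90 + 84.57
= 362.47 mOsm/kg

362.5 mOsm/kg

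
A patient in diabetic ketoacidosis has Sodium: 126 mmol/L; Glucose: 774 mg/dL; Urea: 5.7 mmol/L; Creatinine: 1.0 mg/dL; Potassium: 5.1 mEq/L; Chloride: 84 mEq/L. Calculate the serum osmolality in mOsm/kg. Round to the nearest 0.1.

300.7 mOsm/kg

Calculated osmolality = 2·Na + glucose/18 + urea
= 2·126 + 774/18 + 5.7
= 252 + 43 + 5.70
= 300.7 mOsm/kg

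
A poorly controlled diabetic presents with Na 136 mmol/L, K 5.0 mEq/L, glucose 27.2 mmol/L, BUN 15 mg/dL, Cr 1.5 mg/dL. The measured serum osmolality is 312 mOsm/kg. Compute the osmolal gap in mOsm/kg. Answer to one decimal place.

7.4 mOsm/kg

Calculated osmolality = 2·Na + glucose + BUN/2.8
= 2·136 + 27.2 + 15/2.8
= 272 + 27.20 + 5.36
= 304.56 mOsm/kg ≈ 304.6 mOsm/kg
Osmolar gap = measured − calculated = 312 − 304.6 = 7.4 mOsm/kg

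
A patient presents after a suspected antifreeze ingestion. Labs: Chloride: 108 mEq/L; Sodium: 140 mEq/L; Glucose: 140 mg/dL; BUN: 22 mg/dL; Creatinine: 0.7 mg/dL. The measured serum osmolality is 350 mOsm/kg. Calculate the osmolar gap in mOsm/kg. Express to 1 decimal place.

Calculated osmolality = 2·Na + glucose/18 + BUN/2.8
= 2·140 + 140/18 + 22/2.8
= 280 + 7.78 + 7.86
= 295.64 mOsm/kg ≈ 295.6 mOsm/kg
Osmolar gap = measured − calculated = 350 − 295.6 = 54.4 mOsm/kg

54.4 mOsm/kg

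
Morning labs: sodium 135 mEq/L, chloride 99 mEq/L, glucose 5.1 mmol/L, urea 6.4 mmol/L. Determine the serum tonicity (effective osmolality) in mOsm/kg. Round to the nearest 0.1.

Effective osmolality excludes urea (freely permeant across cell membranes):
2·Na + glucose
= 2·135 + 5.1
= 270 + 5.1
= 275.1 mOsm/kg

275.1 mOsm/kg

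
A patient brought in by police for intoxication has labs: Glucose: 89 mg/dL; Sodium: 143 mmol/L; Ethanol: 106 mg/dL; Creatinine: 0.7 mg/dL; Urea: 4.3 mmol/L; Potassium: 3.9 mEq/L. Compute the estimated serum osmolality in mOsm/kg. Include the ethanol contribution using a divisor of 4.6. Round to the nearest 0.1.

318.3 mOsm/kg

Calculated osmolality = 2·Na + glucose/18 + urea + ethanol/4.6
= 2·143 + 89/18 + 4.3 + 106/4.6
= 286 + 4.94 + 4.30 + 23.04
= 318.28 mOsm/kg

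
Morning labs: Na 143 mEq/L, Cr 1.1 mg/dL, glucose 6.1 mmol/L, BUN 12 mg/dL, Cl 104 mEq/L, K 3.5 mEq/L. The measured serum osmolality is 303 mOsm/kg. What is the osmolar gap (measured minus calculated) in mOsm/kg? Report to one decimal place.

Calculated osmolality = 2·Na + glucose + BUN/2.8
= 2·143 + 6.1 + 12/2.8
= 286 + 6.10 + 4.29
= 296.39 mOsm/kg ≈ 296.4 mOsm/kg
Osmolar gap = measured − calculated = 303 − 296.4 = 6.6 mOsm/kg

6.6 mOsm/kg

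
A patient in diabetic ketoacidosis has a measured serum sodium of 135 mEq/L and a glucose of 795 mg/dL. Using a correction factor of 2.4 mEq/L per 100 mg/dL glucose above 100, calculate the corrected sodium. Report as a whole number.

152 mEq/L

Corrected Na = measured Na + 2.4 · (glucose − 100)/100
= 135 + 2.4 · (795 − 100)/100
= 135 + 16.7
= 151.7 mEq/L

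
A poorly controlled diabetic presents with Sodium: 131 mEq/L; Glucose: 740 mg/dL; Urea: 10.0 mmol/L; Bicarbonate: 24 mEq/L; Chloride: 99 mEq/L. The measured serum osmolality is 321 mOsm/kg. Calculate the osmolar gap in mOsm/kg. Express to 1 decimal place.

7.9 mOsm/kg

Calculated osmolality = 2·Na + glucose/18 + urea
= 2·131 + 740/18 + 10
= 262 + 41.11 + 10
= 313.11 mOsm/kg ≈ 313.1 mOsm/kg
Osmolar gap = measured − calculated = 321 − 313.1 = 7.9 mOsm/kg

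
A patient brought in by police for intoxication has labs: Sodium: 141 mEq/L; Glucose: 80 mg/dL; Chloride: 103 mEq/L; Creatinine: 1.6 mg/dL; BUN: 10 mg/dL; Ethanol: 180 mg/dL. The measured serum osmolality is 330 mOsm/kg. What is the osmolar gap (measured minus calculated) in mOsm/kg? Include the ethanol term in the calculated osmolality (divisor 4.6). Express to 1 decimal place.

Calculated osmolality = 2·Na + glucose/18 + BUN/2.8 + ethanol/4.6
= 2·141 + 80/18 + 10/2.8 + 180/4.6
= 282 + 4.44 + 3.57 + 39.13
= 329.14 mOsm/kg ≈ 329.1 mOsm/kg
Osmolar gap = measured − calculated = 330 − 329.1 = 0.9 mOsm/kg

0.9 mOsm/kg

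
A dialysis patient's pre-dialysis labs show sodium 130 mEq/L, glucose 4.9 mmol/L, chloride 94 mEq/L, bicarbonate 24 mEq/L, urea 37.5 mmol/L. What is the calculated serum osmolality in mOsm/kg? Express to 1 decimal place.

Calculated osmolality = 2·Na + glucose + urea
= 2·130 + 4.9 + 37.5
= 260 + 4.90 + 37.50
= 302.4 mOsm/kg

302.4 mOsm/kg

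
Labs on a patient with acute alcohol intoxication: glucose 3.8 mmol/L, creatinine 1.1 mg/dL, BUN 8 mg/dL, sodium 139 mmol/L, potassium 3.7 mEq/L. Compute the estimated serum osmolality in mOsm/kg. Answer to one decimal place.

284.7 mOsm/kg

Calculated osmolality = 2·Na + glucose + BUN/2.8
= 2·139 + 3.8 + 8/2.8
= 278 + 3.80 + 2.86
= 284.66 mOsm/kg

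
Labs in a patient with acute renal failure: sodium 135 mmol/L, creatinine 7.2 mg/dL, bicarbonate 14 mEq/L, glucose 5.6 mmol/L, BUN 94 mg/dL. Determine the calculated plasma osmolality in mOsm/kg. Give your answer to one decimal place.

Calculated osmolality = 2·Na + glucose + BUN/2.8
= 2·135 + 5.6 + 94/2.8
= 270 + 5.60 + 33.57
= 309.17 mOsm/kg

309.2 mOsm/kg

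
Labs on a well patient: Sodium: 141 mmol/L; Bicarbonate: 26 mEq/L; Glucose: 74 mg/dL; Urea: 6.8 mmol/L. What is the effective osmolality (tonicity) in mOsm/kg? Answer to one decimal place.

Effective osmolality excludes urea (freely permeant across cell membranes):
2·Na + glucose/18
= 2·141 + 74/18
= 282 + 4.11
= 286.11 mOsm/kg

286.1 mOsm/kg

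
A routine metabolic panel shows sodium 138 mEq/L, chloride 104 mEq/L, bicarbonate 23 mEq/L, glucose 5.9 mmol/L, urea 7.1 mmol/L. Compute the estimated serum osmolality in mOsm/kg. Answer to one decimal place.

289.0 mOsm/kg

Calculated osmolality = 2·Na + glucose + urea
= 2·138 + 5.9 + 7.1
= 276 + 5.90 + 7.10
= 289 mOsm/kg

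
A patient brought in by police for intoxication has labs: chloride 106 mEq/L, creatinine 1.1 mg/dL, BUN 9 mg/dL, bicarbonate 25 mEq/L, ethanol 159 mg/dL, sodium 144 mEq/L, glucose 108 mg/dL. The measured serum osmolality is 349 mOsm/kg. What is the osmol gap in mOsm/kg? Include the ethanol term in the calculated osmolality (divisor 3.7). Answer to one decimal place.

8.8 mOsm/kg

Calculated osmolality = 2·Na + glucose/18 + BUN/2.8 + ethanol/3.7
= 2·144 + 108/18 + 9/2.8 + 159/3.7
= 288 + 6 + 3.21 + 42.97
= 340.18 mOsm/kg ≈ 340.2 mOsm/kg
Osmolar gap = measured − calculated = 349 − 340.2 = 8.8 mOsm/kg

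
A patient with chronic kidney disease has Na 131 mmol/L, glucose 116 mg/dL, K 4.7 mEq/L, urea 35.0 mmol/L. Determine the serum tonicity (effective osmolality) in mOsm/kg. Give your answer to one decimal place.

Effective osmolality excludes urea (freely permeant across cell membranes):
2·Na + glucose/18
= 2·131 + 116/18
= 262 + 6.44
= 268.44 mOsm/kg

268.4 mOsm/kg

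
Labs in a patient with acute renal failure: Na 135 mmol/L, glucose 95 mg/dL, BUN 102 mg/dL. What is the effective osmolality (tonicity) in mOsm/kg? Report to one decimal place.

Effective osmolality excludes urea (freely permeant across cell membranes):
2·Na + glucose/18
= 2·135 + 95/18
= 270 + 5.28
= 275.28 mOsm/kg

275.3 mOsm/kg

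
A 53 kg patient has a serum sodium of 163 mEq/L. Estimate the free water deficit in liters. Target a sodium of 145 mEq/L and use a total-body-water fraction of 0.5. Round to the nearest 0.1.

TBW = 0.5 · 53 = 26.5 L
Free water deficit = TBW · (Na/145 − 1)
= 26.5 · (163/145 − 1)
= 26.5 · 0.1241
= 3.29 L

3.3 L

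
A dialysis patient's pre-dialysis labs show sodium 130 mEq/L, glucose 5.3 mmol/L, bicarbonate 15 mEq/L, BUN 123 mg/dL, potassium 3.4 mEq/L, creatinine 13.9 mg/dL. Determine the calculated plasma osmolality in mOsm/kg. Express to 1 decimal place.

Calculated osmolality = 2·Na + glucose + BUN/2.8
= 2·130 + 5.3 + 123/2.8
= 260 + 5.30 + 43.93
= 309.23 mOsm/kg

309.2 mOsm/kg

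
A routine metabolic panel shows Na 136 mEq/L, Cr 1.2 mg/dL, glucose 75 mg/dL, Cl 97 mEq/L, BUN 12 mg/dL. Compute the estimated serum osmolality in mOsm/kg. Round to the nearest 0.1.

280.5 mOsm/kg

Calculated osmolality = 2·Na + glucose/18 + BUN/2.8
= 2·136 + 75/18 + 12/2.8
= 272 + 4.17 + 4.29
= 280.46 mOsm/kg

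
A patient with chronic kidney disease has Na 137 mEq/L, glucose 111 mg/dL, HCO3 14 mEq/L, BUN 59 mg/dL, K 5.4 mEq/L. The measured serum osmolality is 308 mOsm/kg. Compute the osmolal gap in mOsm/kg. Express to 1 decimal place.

6.8 mOsm/kg

Calculated osmolality = 2·Na + glucose/18 + BUN/2.8
= 2·137 + 111/18 + 59/2.8
= 274 + 6.17 + 21.07
= 301.24 mOsm/kg ≈ 301.2 mOsm/kg
Osmolar gap = measured − calculated = 308 − 301.2 = 6.8 mOsm/kg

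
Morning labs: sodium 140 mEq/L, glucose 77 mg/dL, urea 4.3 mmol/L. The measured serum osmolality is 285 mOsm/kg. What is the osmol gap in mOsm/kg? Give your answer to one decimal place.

-3.6 mOsm/kg

Calculated osmolality = 2·Na + glucose/18 + urea
= 2·140 + 77/18 + 4.3
= 280 + 4.28 + 4.30
= 288.58 mOsm/kg ≈ 288.6 mOsm/kg
Osmolar gap = measured − calculated = 285 − 288.6 = -3.6 mOsm/kg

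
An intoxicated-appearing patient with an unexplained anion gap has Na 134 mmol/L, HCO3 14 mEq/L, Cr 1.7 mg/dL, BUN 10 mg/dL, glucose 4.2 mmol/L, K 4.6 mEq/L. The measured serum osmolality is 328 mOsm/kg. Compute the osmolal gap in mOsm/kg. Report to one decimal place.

52.2 mOsm/kg

Calculated osmolality = 2·Na + glucose + BUN/2.8
= 2·134 + 4.2 + 10/2.8
= 268 + 4.20 + 3.57
= 275.77 mOsm/kg ≈ 275.8 mOsm/kg
Osmolar gap = measured − calculated = 328 − 275.8 = 52.2 mOsm/kg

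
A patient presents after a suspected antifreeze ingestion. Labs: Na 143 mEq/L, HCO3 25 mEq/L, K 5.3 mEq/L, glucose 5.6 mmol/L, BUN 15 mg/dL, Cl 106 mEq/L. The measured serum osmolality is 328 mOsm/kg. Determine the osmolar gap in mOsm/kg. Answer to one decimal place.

Calculated osmolality = 2·Na + glucose + BUN/2.8
= 2·143 + 5.6 + 15/2.8
= 286 + 5.60 + 5.36
= 296.96 mOsm/kg ≈ 297.0 mOsm/kg
Osmolar gap = measured − calculated = 328 − 297.0 = 31.0 mOsm/kg

31.0 mOsm/kg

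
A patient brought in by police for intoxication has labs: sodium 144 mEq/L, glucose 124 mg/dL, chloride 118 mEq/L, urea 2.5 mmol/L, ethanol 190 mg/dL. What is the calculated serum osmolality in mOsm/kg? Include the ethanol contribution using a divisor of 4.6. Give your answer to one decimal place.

Calculated osmolality = 2·Na + glucose/18 + urea + ethanol/4.6
= 2·144 + 124/18 + 2.5 + 190/4.6
= 288 + 6.89 + 2.50 + 41.30
= 338.69 mOsm/kg

338.7 mOsm/kg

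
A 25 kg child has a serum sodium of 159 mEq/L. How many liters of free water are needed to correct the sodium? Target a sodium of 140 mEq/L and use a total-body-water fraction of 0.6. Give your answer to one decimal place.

TBW = 0.6 · 25 = 15 L
Free water deficit = TBW · (Na/140 − 1)
= 15 · (159/140 − 1)
= 15 · 0.1357
= 2.04 L

2.0 L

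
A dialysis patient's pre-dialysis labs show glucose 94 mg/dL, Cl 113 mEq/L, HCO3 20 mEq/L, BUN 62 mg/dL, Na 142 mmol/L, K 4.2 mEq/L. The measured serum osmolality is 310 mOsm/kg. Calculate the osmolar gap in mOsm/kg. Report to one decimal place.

Calculated osmolality = 2·Na + glucose/18 + BUN/2.8
= 2·142 + 94/18 + 62/2.8
= 284 + 5.22 + 22.14
= 311.36 mOsm/kg ≈ 311.4 mOsm/kg
Osmolar gap = measured − calculated = 310 − 311.4 = -1.4 mOsm/kg

-1.4 mOsm/kg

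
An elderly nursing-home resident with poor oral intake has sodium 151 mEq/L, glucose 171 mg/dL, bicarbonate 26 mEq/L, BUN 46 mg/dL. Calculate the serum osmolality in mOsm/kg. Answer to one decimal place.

Calculated osmolality = 2·Na + glucose/18 + BUN/2.8
= 2·151 + 171/18 + 46/2.8
= 302 + 9.50 + 16.43
= 327.93 mOsm/kg

327.9 mOsm/kg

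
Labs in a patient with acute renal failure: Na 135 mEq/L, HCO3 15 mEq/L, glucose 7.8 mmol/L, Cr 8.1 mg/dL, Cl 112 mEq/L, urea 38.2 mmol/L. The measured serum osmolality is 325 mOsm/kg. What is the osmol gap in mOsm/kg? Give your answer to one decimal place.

Calculated osmolality = 2·Na + glucose + urea
= 2·135 + 7.8 + 38.2
= 270 + 7.80 + 38.20
= 316 mOsm/kg ≈ 316.0 mOsm/kg
Osmolar gap = measured − calculated = 325 − 316.0 = 9.0 mOsm/kg

9.0 mOsm/kg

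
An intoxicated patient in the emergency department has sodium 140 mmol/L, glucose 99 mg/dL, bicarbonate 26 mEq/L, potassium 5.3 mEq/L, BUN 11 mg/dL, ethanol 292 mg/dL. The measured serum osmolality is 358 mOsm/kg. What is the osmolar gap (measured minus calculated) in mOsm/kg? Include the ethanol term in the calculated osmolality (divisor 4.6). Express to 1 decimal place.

5.1 mOsm/kg

Calculated osmolality = 2·Na + glucose/18 + BUN/2.8 + ethanol/4.6
= 2·140 + 99/18 + 11/2.8 + 292/4.6
= 280 + 5.50 + 3.93 + 63.48
= 352.91 mOsm/kg ≈ 352.9 mOsm/kg
Osmolar gap = measured − calculated = 358 − 352.9 = 5.1 mOsm/kg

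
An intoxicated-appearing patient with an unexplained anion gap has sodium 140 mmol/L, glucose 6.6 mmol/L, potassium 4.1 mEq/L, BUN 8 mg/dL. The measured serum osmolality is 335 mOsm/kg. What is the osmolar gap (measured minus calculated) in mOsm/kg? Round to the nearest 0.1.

45.5 mOsm/kg

Calculated osmolality = 2·Na + glucose + BUN/2.8
= 2·140 + 6.6 + 8/2.8
= 280 + 6.60 + 2.86
= 289.46 mOsm/kg ≈ 289.5 mOsm/kg
Osmolar gap = measured − calculated = 335 − 289.5 = 45.5 mOsm/kg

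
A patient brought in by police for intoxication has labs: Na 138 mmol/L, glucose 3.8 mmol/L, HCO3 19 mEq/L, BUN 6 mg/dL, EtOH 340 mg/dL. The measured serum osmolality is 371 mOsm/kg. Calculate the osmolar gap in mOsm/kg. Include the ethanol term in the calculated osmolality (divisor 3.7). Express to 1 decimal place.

Calculated osmolality = 2·Na + glucose + BUN/2.8 + ethanol/3.7
= 2·138 + 3.8 + 6/2.8 + 340/3.7
= 276 + 3.80 + 2.14 + 91.89
= 373.83 mOsm/kg ≈ 373.8 mOsm/kg
Osmolar gap = measured − calculated = 371 − 373.8 = -2.8 mOsm/kg

-2.8 mOsm/kg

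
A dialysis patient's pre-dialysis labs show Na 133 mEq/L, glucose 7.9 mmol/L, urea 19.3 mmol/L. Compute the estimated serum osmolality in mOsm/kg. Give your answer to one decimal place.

293.2 mOsm/kg

Calculated osmolality = 2·Na + glucose + urea
= 2·133 + 7.9 + 19.3
= 266 + 7.90 + 19.30
= 293.2 mOsm/kg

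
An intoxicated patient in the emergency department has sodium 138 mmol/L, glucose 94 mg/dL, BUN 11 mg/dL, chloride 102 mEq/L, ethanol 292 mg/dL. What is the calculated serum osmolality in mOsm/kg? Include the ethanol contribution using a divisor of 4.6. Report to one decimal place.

Calculated osmolality = 2·Na + glucose/18 + BUN/2.8 + ethanol/4.6
= 2·138 + 94/18 + 11/2.8 + 292/4.6
= 276 + 5.22 + 3.93 + 63.48
= 348.63 mOsm/kg

348.6 mOsm/kg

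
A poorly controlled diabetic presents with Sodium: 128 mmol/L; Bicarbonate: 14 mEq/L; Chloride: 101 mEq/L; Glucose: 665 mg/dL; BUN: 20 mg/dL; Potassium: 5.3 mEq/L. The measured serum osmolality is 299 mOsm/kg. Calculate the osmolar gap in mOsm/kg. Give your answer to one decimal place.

Calculated osmolality = 2·Na + glucose/18 + BUN/2.8
= 2·128 + 665/18 + 20/2.8
= 256 + 36.94 + 7.14
= 300.08 mOsm/kg ≈ 300.1 mOsm/kg
Osmolar gap = measured − calculated = 299 − 300.1 = -1.1 mOsm/kg

-1.1 mOsm/kg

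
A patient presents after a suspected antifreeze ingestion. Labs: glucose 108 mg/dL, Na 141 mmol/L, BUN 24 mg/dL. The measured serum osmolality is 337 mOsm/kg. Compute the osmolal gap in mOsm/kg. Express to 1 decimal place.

Calculated osmolality = 2·Na + glucose/18 + BUN/2.8
= 2·141 + 108/18 + 24/2.8
= 282 + 6 + 8.57
= 296.57 mOsm/kg ≈ 296.6 mOsm/kg
Osmolar gap = measured − calculated = 337 − 296.6 = 40.4 mOsm/kg

40.4 mOsm/kg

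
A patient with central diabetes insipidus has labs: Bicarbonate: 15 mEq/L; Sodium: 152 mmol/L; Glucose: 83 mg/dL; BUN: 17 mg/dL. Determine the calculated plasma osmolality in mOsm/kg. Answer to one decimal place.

314.7 mOsm/kg

Calculated osmolality = 2·Na + glucose/18 + BUN/2.8
= 2·152 + 83/18 + 17/2.8
= 304 + 4.61 + 6.07
= 314.68 mOsm/kg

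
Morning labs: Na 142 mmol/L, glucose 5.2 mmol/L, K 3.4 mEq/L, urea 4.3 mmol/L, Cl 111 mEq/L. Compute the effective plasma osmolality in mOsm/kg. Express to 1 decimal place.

289.2 mOsm/kg

Effective osmolality excludes urea (freely permeant across cell membranes):
2·Na + glucose
= 2·142 + 5.2
= 284 + 5.2
= 289.2 mOsm/kg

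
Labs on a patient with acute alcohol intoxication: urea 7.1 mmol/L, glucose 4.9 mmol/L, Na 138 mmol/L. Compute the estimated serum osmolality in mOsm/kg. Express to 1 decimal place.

Calculated osmolality = 2·Na + glucose + urea
= 2·138 + 4.9 + 7.1
= 276 + 4.90 + 7.10
= 288 mOsm/kg

288.0 mOsm/kg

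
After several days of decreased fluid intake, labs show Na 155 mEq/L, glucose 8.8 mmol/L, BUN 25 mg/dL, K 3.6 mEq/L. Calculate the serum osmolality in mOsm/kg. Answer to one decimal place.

327.7 mOsm/kg

Calculated osmolality = 2·Na + glucose + BUN/2.8
= 2·155 + 8.8 + 25/2.8
= 310 + 8.80 + 8.93
= 327.73 mOsm/kg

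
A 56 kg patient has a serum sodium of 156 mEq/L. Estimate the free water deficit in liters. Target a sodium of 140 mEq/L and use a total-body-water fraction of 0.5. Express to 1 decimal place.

3.2 L

TBW = 0.5 · 56 = 28 L
Free water deficit = TBW · (Na/140 − 1)
= 28 · (156/140 − 1)
= 28 · 0.1143
= 3.2 L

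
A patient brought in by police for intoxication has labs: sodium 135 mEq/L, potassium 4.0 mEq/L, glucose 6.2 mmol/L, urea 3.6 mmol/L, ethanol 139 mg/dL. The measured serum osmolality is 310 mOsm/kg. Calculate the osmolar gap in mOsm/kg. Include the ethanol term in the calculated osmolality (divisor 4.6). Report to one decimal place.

Calculated osmolality = 2·Na + glucose + urea + ethanol/4.6
= 2·135 + 6.2 + 3.6 + 139/4.6
= 270 + 6.20 + 3.60 + 30.22
= 310.02 mOsm/kg ≈ 310.0 mOsm/kg
Osmolar gap = measured − calculated = 310 − 310.0 = 0.0 mOsm/kg

0.0 mOsm/kg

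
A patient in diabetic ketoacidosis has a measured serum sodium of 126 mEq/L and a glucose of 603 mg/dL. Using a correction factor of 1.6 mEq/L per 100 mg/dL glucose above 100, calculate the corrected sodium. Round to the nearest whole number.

Corrected Na = measured Na + 1.6 · (glucose − 100)/100
= 126 + 1.6 · (603 − 100)/100
= 126 + 8
= 134 mEq/L

134 mEq/L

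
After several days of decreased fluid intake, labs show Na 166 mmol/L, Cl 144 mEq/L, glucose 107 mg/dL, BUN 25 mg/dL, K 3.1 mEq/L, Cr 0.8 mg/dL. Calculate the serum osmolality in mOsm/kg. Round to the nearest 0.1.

Calculated osmolality = 2·Na + glucose/18 + BUN/2.8
= 2·166 + 107/18 + 25/2.8
= 332 + 5.94 + 8.93
= 346.87 mOsm/kg

346.9 mOsm/kg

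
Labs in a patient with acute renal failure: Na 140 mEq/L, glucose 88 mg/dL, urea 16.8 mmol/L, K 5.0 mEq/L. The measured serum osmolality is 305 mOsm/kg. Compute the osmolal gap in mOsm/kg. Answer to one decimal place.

3.3 mOsm/kg

Calculated osmolality = 2·Na + glucose/18 + urea
= 2·140 + 88/18 + 16.8
= 280 + 4.89 + 16.80
= 301.69 mOsm/kg ≈ 301.7 mOsm/kg
Osmolar gap = measured − calculated = 305 − 301.7 = 3.3 mOsm/kg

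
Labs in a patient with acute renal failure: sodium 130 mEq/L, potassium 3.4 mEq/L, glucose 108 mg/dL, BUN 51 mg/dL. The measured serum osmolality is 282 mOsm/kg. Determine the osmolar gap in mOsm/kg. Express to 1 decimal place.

Calculated osmolality = 2·Na + glucose/18 + BUN/2.8
= 2·130 + 108/18 + 51/2.8
= 260 + 6 + 18.21
= 284.21 mOsm/kg ≈ 284.2 mOsm/kg
Osmolar gap = measured − calculated = 282 − 284.2 = -2.2 mOsm/kg

-2.2 mOsm/kg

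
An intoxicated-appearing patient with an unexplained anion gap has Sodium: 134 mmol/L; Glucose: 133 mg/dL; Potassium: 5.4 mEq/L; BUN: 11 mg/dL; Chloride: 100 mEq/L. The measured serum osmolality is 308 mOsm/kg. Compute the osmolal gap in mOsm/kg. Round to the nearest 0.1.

28.7 mOsm/kg

Calculated osmolality = 2·Na + glucose/18 + BUN/2.8
= 2·134 + 133/18 + 11/2.8
= 268 + 7.39 + 3.93
= 279.32 mOsm/kg ≈ 279.3 mOsm/kg
Osmolar gap = measured − calculated = 308 − 279.3 = 28.7 mOsm/kg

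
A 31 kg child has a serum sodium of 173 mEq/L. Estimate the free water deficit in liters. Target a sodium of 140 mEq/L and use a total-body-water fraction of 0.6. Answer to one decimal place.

TBW = 0.6 · 31 = 18.6 L
Free water deficit = TBW · (Na/140 − 1)
= 18.6 · (173/140 − 1)
= 18.6 · 0.2357
= 4.38 L

4.4 L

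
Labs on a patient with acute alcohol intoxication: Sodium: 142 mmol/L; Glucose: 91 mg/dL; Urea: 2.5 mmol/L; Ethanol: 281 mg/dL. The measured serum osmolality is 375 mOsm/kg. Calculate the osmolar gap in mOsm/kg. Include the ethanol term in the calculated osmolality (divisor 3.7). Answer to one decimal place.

Calculated osmolality = 2·Na + glucose/18 + urea + ethanol/3.7
= 2·142 + 91/18 + 2.5 + 281/3.7
= 284 + 5.06 + 2.50 + 75.95
= 367.51 mOsm/kg ≈ 367.5 mOsm/kg
Osmolar gap = measured − calculated = 375 − 367.5 = 7.5 mOsm/kg

7.5 mOsm/kg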